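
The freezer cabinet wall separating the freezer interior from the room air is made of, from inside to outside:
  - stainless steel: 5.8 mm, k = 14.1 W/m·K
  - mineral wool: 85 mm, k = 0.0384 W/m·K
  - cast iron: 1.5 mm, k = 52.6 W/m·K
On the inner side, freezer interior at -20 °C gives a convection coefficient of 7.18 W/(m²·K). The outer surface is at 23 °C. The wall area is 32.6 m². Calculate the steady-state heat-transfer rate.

Thermal resistances in series:
R_inner film = 1/(h_i·A) = 1/(7.18×32.6) = 0.004272 K/W
R_stainless steel = L/(kA) = 0.0058/(14.1×32.6) = 1.262×10^-5 K/W
R_mineral wool = L/(kA) = 0.085/(0.0384×32.6) = 0.0679 K/W
R_cast iron = L/(kA) = 0.0015/(52.6×32.6) = 8.748×10^-7 K/W
R_total = 0.07219 K/W
Q = ΔT / R_total = 43 / 0.07219

Q ≈ 596 W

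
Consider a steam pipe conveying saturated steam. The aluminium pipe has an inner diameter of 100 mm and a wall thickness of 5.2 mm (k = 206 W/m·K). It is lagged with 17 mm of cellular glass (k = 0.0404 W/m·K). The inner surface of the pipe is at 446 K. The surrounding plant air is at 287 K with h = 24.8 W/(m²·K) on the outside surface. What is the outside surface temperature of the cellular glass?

For a radial system each layer contributes R = ln(r_out/r_in)/(2πkL); films add R = 1/(hA).
R_aluminium pipe wall = ln(55.2/50)/(2π×206×1) = 7.644×10^-5 K/W
R_cellular glass = ln(72.2/55.2)/(2π×0.0404×1) = 1.058 K/W
R_outer film = 1/(h_o·2πr_oL) = 1/(24.8×2π×0.0722×1) = 0.08889 K/W
R_total = 1.147 K/W
Q = ΔT/R_total = 159/1.147
Q = 139 W/m
T_interface = T_inner − Q·ΣR(inner→interface) = 446 − 139×1.058

T ≈ 299 K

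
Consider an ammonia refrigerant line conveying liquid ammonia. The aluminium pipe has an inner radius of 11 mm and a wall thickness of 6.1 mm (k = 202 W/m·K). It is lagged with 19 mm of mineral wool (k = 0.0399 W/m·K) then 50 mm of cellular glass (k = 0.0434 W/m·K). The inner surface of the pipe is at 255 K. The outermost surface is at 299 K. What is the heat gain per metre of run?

q′ ≈ 7.13 W/m

Cylindrical conduction, so R = ln(r₂/r₁)/(2πkL) per layer, in series:
R_aluminium pipe wall = ln(17.1/11)/(2π×202×1) = 3.476×10^-4 K/W
R_mineral wool = ln(36.1/17.1)/(2π×0.0399×1) = 2.981 K/W
R_cellular glass = ln(86.1/36.1)/(2π×0.0434×1) = 3.188 K/W
R_total = 6.168 K/W
Q = ΔT/R_total = 44/6.168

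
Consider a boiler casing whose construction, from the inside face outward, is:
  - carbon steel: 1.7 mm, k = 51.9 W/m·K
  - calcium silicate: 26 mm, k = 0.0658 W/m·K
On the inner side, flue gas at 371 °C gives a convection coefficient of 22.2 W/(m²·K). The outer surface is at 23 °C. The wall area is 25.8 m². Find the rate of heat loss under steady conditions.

Q ≈ 20400 W

Model the wall as resistances in series:
R_inner film = 1/(h_i·A) = 1/(22.2×25.8) = 0.001746 K/W
R_carbon steel = L/(kA) = 0.0017/(51.9×25.8) = 1.27×10^-6 K/W
R_calcium silicate = L/(kA) = 0.026/(0.0658×25.8) = 0.01532 K/W
R_total = 0.01706 K/W
Q = ΔT / R_total = 348 / 0.01706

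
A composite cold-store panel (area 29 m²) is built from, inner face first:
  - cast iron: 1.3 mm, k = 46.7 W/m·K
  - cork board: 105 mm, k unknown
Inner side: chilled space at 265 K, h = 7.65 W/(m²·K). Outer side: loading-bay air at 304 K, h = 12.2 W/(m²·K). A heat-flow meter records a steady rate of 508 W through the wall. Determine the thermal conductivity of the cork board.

k ≈ 0.0521 W/(m·K)

Thermal resistances in series:
R_inner film = 1/(h_i·A) = 1/(7.65×29) = 0.004508 K/W
R_cast iron = L/(kA) = 0.0013/(46.7×29) = 9.599×10^-7 K/W
R_outer film = 1/(h_o·A) = 1/(12.2×29) = 0.002826 K/W
Sum of known resistances R_other = 0.007335 K/W
Total R = ΔT/Q = 39/508 = 0.07677 K/W
R_cork board = R_total − R_other = 0.06944 K/W
k = L/(R·A) = 0.105/(0.06944×29)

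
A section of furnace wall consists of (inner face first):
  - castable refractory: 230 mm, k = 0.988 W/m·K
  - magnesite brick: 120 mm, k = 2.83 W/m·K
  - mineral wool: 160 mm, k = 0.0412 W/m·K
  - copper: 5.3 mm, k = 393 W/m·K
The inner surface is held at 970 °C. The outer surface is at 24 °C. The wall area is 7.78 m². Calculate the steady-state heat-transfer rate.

Thermal resistances in series:
R_castable refractory = L/(kA) = 0.23/(0.988×7.78) = 0.02992 K/W
R_magnesite brick = L/(kA) = 0.12/(2.83×7.78) = 0.00545 K/W
R_mineral wool = L/(kA) = 0.16/(0.0412×7.78) = 0.4992 K/W
R_copper = L/(kA) = 0.0053/(393×7.78) = 1.733×10^-6 K/W
R_total = 0.5345 K/W
Q = ΔT / R_total = 946 / 0.5345

Q ≈ 1770 W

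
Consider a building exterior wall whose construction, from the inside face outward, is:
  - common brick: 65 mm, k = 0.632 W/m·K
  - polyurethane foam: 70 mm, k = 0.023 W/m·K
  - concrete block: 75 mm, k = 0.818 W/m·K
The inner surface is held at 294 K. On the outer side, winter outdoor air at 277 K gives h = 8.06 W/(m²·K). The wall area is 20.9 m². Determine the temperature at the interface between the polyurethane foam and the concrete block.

Thermal resistances in series:
R_common brick = L/(kA) = 0.065/(0.632×20.9) = 0.004921 K/W
R_polyurethane foam = L/(kA) = 0.07/(0.023×20.9) = 0.1456 K/W
R_concrete block = L/(kA) = 0.075/(0.818×20.9) = 0.004387 K/W
R_outer film = 1/(h_o·A) = 1/(8.06×20.9) = 0.005936 K/W
R_total = 0.1609 K/W;  Q = ΔT/R_total = 17/0.1609 = 105.7 W
T_interface = T_inner − Q·ΣR(inner→interface) = 294 − 106×0.1505

T ≈ 278 K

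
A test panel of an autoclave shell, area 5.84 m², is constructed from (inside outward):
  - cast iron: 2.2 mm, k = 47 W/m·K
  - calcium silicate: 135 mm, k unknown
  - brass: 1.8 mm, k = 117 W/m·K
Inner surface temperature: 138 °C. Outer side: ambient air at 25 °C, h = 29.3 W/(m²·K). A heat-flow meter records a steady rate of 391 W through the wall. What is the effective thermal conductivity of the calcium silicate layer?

k ≈ 0.0816 W/(m·K)

Using the resistance-network approach (series):
R_cast iron = L/(kA) = 0.0022/(47×5.84) = 8.015×10^-6 K/W
R_brass = L/(kA) = 0.0018/(117×5.84) = 2.634×10^-6 K/W
R_outer film = 1/(h_o·A) = 1/(29.3×5.84) = 0.005844 K/W
Sum of known resistances R_other = 0.005855 K/W
Total R = ΔT/Q = 113/391 = 0.289 K/W
R_calcium silicate = R_total − R_other = 0.2831 K/W
k = L/(R·A) = 0.135/(0.2831×5.84)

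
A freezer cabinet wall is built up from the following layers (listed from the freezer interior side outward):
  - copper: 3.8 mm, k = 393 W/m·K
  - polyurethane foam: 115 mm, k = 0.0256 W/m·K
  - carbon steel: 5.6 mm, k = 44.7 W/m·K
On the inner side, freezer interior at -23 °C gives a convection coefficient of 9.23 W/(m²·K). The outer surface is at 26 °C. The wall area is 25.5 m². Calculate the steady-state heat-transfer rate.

Q ≈ 272 W

Treating each layer as a thermal resistance in series:
R_inner film = 1/(h_i·A) = 1/(9.23×25.5) = 0.004249 K/W
R_copper = L/(kA) = 0.0038/(393×25.5) = 3.792×10^-7 K/W
R_polyurethane foam = L/(kA) = 0.115/(0.0256×25.5) = 0.1762 K/W
R_carbon steel = L/(kA) = 0.0056/(44.7×25.5) = 4.913×10^-6 K/W
R_total = 0.1804 K/W
Q = ΔT / R_total = 49 / 0.1804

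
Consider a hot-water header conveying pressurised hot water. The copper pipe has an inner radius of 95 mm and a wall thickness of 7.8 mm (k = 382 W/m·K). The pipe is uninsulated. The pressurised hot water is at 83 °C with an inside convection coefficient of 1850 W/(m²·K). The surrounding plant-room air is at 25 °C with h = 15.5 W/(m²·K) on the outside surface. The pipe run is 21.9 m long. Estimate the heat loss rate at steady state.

Q ≈ 12600 W

Per-layer cylindrical resistances, series-summed:
R_inner film = 1/(h_i·2πr₁L) = 1/(1850×2π×0.095×21.9) = 4.135×10^-5 K/W
R_copper pipe wall = ln(102.8/95)/(2π×382×21.9) = 1.501×10^-6 K/W
R_outer film = 1/(h_o·2πr_oL) = 1/(15.5×2π×0.1028×21.9) = 0.004561 K/W
R_total = 0.004604 K/W
Q = ΔT/R_total = 58/0.004604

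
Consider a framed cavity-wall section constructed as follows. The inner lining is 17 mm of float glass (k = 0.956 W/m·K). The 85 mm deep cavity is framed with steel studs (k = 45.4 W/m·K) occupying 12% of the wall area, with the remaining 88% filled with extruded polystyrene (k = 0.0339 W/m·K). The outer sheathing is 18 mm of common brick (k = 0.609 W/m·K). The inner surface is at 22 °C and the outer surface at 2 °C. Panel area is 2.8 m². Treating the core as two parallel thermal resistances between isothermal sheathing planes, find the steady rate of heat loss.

Q ≈ 891 W

Sheathing layers in series; stud and cavity paths in parallel between them.
R_inner = 0.017/(0.956×2.8) = 0.006351 K/W
R_stud  = 0.085/(45.4×0.12×2.8) = 0.005572 K/W
R_cav   = 0.085/(0.0339×0.88×2.8) = 1.018 K/W
1/R_core = 1/R_stud + 1/R_cav → R_core = 0.005542 K/W
R_outer = 0.018/(0.609×2.8) = 0.01056 K/W
R_total = 0.02245 K/W
Q = ΔT/R_total = 20/0.02245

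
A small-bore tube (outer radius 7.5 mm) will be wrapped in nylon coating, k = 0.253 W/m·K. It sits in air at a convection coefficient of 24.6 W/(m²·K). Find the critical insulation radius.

For a cylinder r_cr = k/h = 0.253/24.6
r_cr = 10.3 mm; since the bare radius (7.5 mm) is below r_cr, adding a thin layer of insulation will *increase* heat loss.

r_cr ≈ 10.3 mm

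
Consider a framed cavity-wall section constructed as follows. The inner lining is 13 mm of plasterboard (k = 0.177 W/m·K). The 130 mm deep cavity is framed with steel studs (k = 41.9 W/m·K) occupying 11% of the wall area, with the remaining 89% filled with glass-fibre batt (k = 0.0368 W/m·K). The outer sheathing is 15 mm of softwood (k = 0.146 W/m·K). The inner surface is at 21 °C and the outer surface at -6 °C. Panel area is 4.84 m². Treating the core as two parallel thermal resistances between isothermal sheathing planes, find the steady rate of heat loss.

Q ≈ 640 W

Sheathing layers in series; stud and cavity paths in parallel between them.
R_inner = 0.013/(0.177×4.84) = 0.01517 K/W
R_stud  = 0.13/(41.9×0.11×4.84) = 0.005828 K/W
R_cav   = 0.13/(0.0368×0.89×4.84) = 0.8201 K/W
1/R_core = 1/R_stud + 1/R_cav → R_core = 0.005787 K/W
R_outer = 0.015/(0.146×4.84) = 0.02123 K/W
R_total = 0.04219 K/W
Q = ΔT/R_total = 27/0.04219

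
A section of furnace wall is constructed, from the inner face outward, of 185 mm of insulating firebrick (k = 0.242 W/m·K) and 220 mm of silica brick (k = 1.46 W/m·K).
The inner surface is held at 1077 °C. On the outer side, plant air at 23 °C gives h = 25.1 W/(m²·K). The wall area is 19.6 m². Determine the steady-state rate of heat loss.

Q ≈ 21600 W

Series thermal resistances:
R_insulating firebrick = L/(kA) = 0.185/(0.242×19.6) = 0.039 K/W
R_silica brick = L/(kA) = 0.22/(1.46×19.6) = 0.007688 K/W
R_outer film = 1/(h_o·A) = 1/(25.1×19.6) = 0.002033 K/W
R_total = 0.04872 K/W
Q = ΔT / R_total = 1054 / 0.04872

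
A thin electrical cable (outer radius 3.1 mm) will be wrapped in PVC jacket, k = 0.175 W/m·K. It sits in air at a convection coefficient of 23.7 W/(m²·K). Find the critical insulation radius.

For a cylinder r_cr = k/h = 0.175/23.7
r_cr = 7.38 mm; since the bare radius (3.1 mm) is below r_cr, adding a thin layer of insulation will *increase* heat loss.

r_cr ≈ 7.38 mm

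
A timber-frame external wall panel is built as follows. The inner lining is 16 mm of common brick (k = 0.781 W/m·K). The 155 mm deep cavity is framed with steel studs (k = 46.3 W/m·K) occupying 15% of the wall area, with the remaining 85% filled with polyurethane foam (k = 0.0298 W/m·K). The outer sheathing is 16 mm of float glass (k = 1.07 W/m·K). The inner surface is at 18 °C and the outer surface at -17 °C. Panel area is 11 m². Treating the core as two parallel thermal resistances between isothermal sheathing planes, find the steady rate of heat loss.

Sheathing layers in series; stud and cavity paths in parallel between them.
R_inner = 0.016/(0.781×11) = 0.001862 K/W
R_stud  = 0.155/(46.3×0.15×11) = 0.002029 K/W
R_cav   = 0.155/(0.0298×0.85×11) = 0.5563 K/W
1/R_core = 1/R_stud + 1/R_cav → R_core = 0.002022 K/W
R_outer = 0.016/(1.07×11) = 0.001359 K/W
R_total = 0.005243 K/W
Q = ΔT/R_total = 35/0.005243

Q ≈ 6680 W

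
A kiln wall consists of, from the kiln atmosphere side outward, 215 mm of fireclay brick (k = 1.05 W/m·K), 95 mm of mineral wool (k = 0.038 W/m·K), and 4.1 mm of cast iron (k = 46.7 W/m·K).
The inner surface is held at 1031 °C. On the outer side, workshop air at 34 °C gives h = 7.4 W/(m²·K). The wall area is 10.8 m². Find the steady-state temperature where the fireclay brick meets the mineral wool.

T ≈ 959 °C

Treating each layer as a thermal resistance in series:
R_fireclay brick = L/(kA) = 0.215/(1.05×10.8) = 0.01896 K/W
R_mineral wool = L/(kA) = 0.095/(0.038×10.8) = 0.2315 K/W
R_cast iron = L/(kA) = 0.0041/(46.7×10.8) = 8.129×10^-6 K/W
R_outer film = 1/(h_o·A) = 1/(7.4×10.8) = 0.01251 K/W
R_total = 0.263 K/W;  Q = ΔT/R_total = 997/0.263 = 3791 W
T_interface = T_inner − Q·ΣR(inner→interface) = 1031 − 3790×0.01896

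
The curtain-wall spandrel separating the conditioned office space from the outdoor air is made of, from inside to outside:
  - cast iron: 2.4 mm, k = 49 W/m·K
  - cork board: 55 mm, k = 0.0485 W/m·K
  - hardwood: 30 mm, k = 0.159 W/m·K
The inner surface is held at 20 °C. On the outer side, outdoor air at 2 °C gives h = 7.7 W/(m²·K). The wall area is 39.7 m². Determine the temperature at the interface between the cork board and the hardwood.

Using the resistance-network approach (series):
R_cast iron = L/(kA) = 0.0024/(49×39.7) = 1.234×10^-6 K/W
R_cork board = L/(kA) = 0.055/(0.0485×39.7) = 0.02856 K/W
R_hardwood = L/(kA) = 0.03/(0.159×39.7) = 0.004753 K/W
R_outer film = 1/(h_o·A) = 1/(7.7×39.7) = 0.003271 K/W
R_total = 0.03659 K/W;  Q = ΔT/R_total = 18/0.03659 = 491.9 W
T_interface = T_inner − Q·ΣR(inner→interface) = 20 − 492×0.02857

T ≈ 5.95 °C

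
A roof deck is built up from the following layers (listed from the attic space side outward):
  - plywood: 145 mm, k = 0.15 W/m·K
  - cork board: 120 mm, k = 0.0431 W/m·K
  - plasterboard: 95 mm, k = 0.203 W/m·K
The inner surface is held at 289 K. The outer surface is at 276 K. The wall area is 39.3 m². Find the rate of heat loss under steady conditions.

Q ≈ 121 W

Using the resistance-network approach (series):
R_plywood = L/(kA) = 0.145/(0.15×39.3) = 0.0246 K/W
R_cork board = L/(kA) = 0.12/(0.0431×39.3) = 0.07085 K/W
R_plasterboard = L/(kA) = 0.095/(0.203×39.3) = 0.01191 K/W
R_total = 0.1074 K/W
Q = ΔT / R_total = 13 / 0.1074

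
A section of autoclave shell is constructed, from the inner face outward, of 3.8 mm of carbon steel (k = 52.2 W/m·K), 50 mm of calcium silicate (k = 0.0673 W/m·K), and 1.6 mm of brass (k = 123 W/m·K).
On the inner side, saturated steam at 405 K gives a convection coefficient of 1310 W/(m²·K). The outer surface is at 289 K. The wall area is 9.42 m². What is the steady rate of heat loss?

Q ≈ 1470 W

Thermal resistances in series:
R_inner film = 1/(h_i·A) = 1/(1310×9.42) = 8.104×10^-5 K/W
R_carbon steel = L/(kA) = 0.0038/(52.2×9.42) = 7.728×10^-6 K/W
R_calcium silicate = L/(kA) = 0.05/(0.0673×9.42) = 0.07887 K/W
R_brass = L/(kA) = 0.0016/(123×9.42) = 1.381×10^-6 K/W
R_total = 0.07896 K/W
Q = ΔT / R_total = 116 / 0.07896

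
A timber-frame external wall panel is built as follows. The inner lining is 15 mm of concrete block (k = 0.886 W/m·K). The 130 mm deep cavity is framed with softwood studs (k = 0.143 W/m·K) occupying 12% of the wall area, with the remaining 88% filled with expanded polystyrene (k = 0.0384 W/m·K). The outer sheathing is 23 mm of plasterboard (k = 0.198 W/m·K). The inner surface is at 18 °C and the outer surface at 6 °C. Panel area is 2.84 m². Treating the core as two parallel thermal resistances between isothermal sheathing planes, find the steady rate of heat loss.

Q ≈ 12.7 W

Sheathing layers in series; stud and cavity paths in parallel between them.
R_inner = 0.015/(0.886×2.84) = 0.005961 K/W
R_stud  = 0.13/(0.143×0.12×2.84) = 2.668 K/W
R_cav   = 0.13/(0.0384×0.88×2.84) = 1.355 K/W
1/R_core = 1/R_stud + 1/R_cav → R_core = 0.8984 K/W
R_outer = 0.023/(0.198×2.84) = 0.0409 K/W
R_total = 0.9453 K/W
Q = ΔT/R_total = 12/0.9453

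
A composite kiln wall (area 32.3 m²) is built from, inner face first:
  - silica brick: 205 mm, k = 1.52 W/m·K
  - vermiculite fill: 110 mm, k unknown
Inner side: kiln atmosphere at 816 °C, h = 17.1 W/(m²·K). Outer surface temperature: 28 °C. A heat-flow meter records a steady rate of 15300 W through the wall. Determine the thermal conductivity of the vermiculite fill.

Series thermal resistances:
R_inner film = 1/(h_i·A) = 1/(17.1×32.3) = 0.001811 K/W
R_silica brick = L/(kA) = 0.205/(1.52×32.3) = 0.004175 K/W
Sum of known resistances R_other = 0.005986 K/W
Total R = ΔT/Q = 788/15300 = 0.0515 K/W
R_vermiculite fill = R_total − R_other = 0.04552 K/W
k = L/(R·A) = 0.11/(0.04552×32.3)

k ≈ 0.0748 W/(m·K)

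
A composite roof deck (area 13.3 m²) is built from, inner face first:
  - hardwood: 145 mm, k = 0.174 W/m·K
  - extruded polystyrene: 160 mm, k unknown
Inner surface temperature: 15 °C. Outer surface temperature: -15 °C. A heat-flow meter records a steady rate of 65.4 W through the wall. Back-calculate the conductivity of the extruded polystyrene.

k ≈ 0.0304 W/(m·K)

Using the resistance-network approach (series):
R_hardwood = L/(kA) = 0.145/(0.174×13.3) = 0.06266 K/W
Sum of known resistances R_other = 0.06266 K/W
Total R = ΔT/Q = 30/65.4 = 0.4587 K/W
R_extruded polystyrene = R_total − R_other = 0.3961 K/W
k = L/(R·A) = 0.16/(0.3961×13.3)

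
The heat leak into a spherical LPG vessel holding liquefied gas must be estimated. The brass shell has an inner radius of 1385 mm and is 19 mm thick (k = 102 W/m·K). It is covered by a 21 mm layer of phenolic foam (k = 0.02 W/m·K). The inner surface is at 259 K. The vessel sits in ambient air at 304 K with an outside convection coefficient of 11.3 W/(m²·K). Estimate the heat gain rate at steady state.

Spherical conduction: R = (1/r_in − 1/r_out)/(4πk) per layer; series-sum.
R_brass shell = (1/1.385 − 1/1.404)/(4π×102) = 7.623×10^-6 K/W
R_phenolic foam = (1/1.404 − 1/1.425)/(4π×0.02) = 0.04176 K/W
R_outer film = 1/(h·4πr_o²) = 1/(11.3×4π×1.425²) = 0.003468 K/W
R_total = 0.04524 K/W
Q = ΔT/R_total = 45/0.04524

Q ≈ 995 W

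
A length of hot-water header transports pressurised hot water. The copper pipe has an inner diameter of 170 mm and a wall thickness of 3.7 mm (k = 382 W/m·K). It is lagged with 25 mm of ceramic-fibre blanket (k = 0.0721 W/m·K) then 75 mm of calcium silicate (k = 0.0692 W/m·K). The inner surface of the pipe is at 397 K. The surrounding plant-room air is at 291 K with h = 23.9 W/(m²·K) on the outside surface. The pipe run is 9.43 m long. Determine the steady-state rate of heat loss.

For a radial system each layer contributes R = ln(r_out/r_in)/(2πkL); films add R = 1/(hA).
R_copper pipe wall = ln(88.7/85)/(2π×382×9.43) = 1.883×10^-6 K/W
R_ceramic-fibre blanket = ln(113.7/88.7)/(2π×0.0721×9.43) = 0.05812 K/W
R_calcium silicate = ln(188.7/113.7)/(2π×0.0692×9.43) = 0.1236 K/W
R_outer film = 1/(h_o·2πr_oL) = 1/(23.9×2π×0.1887×9.43) = 0.003742 K/W
R_total = 0.1854 K/W
Q = ΔT/R_total = 106/0.1854

Q ≈ 572 W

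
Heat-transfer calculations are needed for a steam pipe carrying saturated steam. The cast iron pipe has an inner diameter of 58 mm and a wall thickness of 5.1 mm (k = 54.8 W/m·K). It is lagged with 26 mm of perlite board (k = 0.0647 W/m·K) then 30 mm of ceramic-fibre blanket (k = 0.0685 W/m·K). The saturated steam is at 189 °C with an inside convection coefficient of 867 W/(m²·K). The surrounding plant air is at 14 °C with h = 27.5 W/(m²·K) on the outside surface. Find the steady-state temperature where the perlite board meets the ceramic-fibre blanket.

Treating each annulus and film as a series resistance:
R_inner film = 1/(h_i·2πr₁L) = 1/(867×2π×0.029×1) = 0.00633 K/W
R_cast iron pipe wall = ln(34.1/29)/(2π×54.8×1) = 4.705×10^-4 K/W
R_perlite board = ln(60.1/34.1)/(2π×0.0647×1) = 1.394 K/W
R_ceramic-fibre blanket = ln(90.1/60.1)/(2π×0.0685×1) = 0.9408 K/W
R_outer film = 1/(h_o·2πr_oL) = 1/(27.5×2π×0.0901×1) = 0.06423 K/W
R_total = 2.406 K/W
Q = ΔT/R_total = 175/2.406
Q = 72.7 W/m
T_interface = T_inner − Q·ΣR(inner→interface) = 189 − 72.7×1.401

T ≈ 87.1 °C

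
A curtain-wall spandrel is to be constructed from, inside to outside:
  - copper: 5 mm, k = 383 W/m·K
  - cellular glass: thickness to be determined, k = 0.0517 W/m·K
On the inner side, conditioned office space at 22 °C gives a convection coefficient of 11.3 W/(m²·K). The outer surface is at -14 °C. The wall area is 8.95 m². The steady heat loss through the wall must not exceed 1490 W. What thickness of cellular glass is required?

L ≈ 6.6 mm

Series thermal resistances:
R_inner film = 1/(h_i·A) = 1/(11.3×8.95) = 0.009888 K/W
R_copper = L/(kA) = 0.005/(383×8.95) = 1.459×10^-6 K/W
Sum of the known resistances R_other = 0.009889 K/W
Required total resistance R_tot = ΔT/Q_allow = 36/1490 = 0.02416 K/W
R_cellular glass = R_tot − R_other = 0.01427 K/W
L = R·k·A = 0.01427×0.0517×8.95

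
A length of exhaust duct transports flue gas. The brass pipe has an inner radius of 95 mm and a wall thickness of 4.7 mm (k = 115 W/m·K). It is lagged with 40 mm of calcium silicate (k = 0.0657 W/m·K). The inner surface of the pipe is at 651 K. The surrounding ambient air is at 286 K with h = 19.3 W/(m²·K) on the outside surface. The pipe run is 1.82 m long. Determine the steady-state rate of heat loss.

Q ≈ 758 W

For a radial system each layer contributes R = ln(r_out/r_in)/(2πkL); films add R = 1/(hA).
R_brass pipe wall = ln(99.7/95)/(2π×115×1.82) = 3.672×10^-5 K/W
R_calcium silicate = ln(139.7/99.7)/(2π×0.0657×1.82) = 0.449 K/W
R_outer film = 1/(h_o·2πr_oL) = 1/(19.3×2π×0.1397×1.82) = 0.03243 K/W
R_total = 0.4815 K/W
Q = ΔT/R_total = 365/0.4815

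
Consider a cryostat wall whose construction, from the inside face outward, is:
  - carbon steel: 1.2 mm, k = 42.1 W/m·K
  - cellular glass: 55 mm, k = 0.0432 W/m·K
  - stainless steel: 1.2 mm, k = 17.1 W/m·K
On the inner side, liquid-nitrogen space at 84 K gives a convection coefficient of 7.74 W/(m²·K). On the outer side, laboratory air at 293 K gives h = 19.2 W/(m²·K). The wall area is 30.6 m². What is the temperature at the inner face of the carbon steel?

Treating each layer as a thermal resistance in series:
R_inner film = 1/(h_i·A) = 1/(7.74×30.6) = 0.004222 K/W
R_carbon steel = L/(kA) = 0.0012/(42.1×30.6) = 9.315×10^-7 K/W
R_cellular glass = L/(kA) = 0.055/(0.0432×30.6) = 0.04161 K/W
R_stainless steel = L/(kA) = 0.0012/(17.1×30.6) = 2.293×10^-6 K/W
R_outer film = 1/(h_o·A) = 1/(19.2×30.6) = 0.001702 K/W
R_total = 0.04753 K/W;  Q = ΔT/R_total = 209/0.04753 = 4397 W
T_interface = T_inner + Q·ΣR(inner→interface) = 84 + 4400×0.004222

T ≈ 103 K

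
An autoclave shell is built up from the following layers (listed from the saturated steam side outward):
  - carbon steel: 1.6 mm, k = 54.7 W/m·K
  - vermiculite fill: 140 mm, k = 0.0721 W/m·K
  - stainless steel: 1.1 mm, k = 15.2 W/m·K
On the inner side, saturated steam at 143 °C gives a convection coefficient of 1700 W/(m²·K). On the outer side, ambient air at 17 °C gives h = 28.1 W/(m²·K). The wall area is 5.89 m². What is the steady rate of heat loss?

Series thermal resistances:
R_inner film = 1/(h_i·A) = 1/(1700×5.89) = 9.987×10^-5 K/W
R_carbon steel = L/(kA) = 0.0016/(54.7×5.89) = 4.966×10^-6 K/W
R_vermiculite fill = L/(kA) = 0.14/(0.0721×5.89) = 0.3297 K/W
R_stainless steel = L/(kA) = 0.0011/(15.2×5.89) = 1.229×10^-5 K/W
R_outer film = 1/(h_o·A) = 1/(28.1×5.89) = 0.006042 K/W
R_total = 0.3358 K/W
Q = ΔT / R_total = 126 / 0.3358

Q ≈ 375 W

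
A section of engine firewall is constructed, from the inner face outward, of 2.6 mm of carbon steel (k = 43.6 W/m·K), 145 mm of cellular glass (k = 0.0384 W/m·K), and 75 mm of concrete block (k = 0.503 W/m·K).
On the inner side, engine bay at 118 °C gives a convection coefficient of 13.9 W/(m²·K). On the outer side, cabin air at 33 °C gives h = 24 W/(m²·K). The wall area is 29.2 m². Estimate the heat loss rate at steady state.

Q ≈ 615 W

Using the resistance-network approach (series):
R_inner film = 1/(h_i·A) = 1/(13.9×29.2) = 0.002464 K/W
R_carbon steel = L/(kA) = 0.0026/(43.6×29.2) = 2.042×10^-6 K/W
R_cellular glass = L/(kA) = 0.145/(0.0384×29.2) = 0.1293 K/W
R_concrete block = L/(kA) = 0.075/(0.503×29.2) = 0.005106 K/W
R_outer film = 1/(h_o·A) = 1/(24×29.2) = 0.001427 K/W
R_total = 0.1383 K/W
Q = ΔT / R_total = 85 / 0.1383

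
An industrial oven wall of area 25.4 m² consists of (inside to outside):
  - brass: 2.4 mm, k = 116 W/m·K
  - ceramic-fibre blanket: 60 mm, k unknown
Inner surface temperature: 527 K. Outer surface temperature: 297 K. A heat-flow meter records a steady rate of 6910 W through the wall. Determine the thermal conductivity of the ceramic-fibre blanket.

Treating each layer as a thermal resistance in series:
R_brass = L/(kA) = 0.0024/(116×25.4) = 8.146×10^-7 K/W
Sum of known resistances R_other = 8.146×10^-7 K/W
Total R = ΔT/Q = 230/6910 = 0.03329 K/W
R_ceramic-fibre blanket = R_total − R_other = 0.03328 K/W
k = L/(R·A) = 0.06/(0.03328×25.4)

k ≈ 0.071 W/(m·K)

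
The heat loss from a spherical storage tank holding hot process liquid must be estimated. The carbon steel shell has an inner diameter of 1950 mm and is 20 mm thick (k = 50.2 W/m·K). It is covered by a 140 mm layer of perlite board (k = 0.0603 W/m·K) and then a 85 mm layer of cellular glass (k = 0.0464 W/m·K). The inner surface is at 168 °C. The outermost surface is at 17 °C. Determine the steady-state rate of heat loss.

Q ≈ 562 W

For a spherical shell R = (1/r₁ − 1/r₂)/(4πk); film R = 1/(h·4πr²). In series:
R_carbon steel shell = (1/0.975 − 1/0.995)/(4π×50.2) = 3.268×10^-5 K/W
R_perlite board = (1/0.995 − 1/1.135)/(4π×0.0603) = 0.1636 K/W
R_cellular glass = (1/1.135 − 1/1.22)/(4π×0.0464) = 0.1053 K/W
R_total = 0.2689 K/W
Q = ΔT/R_total = 151/0.2689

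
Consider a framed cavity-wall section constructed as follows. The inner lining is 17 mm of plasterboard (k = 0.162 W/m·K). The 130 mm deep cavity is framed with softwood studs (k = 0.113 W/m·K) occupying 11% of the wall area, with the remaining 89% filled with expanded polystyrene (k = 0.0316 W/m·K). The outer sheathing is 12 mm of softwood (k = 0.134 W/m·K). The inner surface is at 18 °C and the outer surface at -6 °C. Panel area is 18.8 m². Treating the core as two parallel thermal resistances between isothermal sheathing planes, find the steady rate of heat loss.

Q ≈ 133 W

Sheathing layers in series; stud and cavity paths in parallel between them.
R_inner = 0.017/(0.162×18.8) = 0.005582 K/W
R_stud  = 0.13/(0.113×0.11×18.8) = 0.5563 K/W
R_cav   = 0.13/(0.0316×0.89×18.8) = 0.2459 K/W
1/R_core = 1/R_stud + 1/R_cav → R_core = 0.1705 K/W
R_outer = 0.012/(0.134×18.8) = 0.004763 K/W
R_total = 0.1809 K/W
Q = ΔT/R_total = 24/0.1809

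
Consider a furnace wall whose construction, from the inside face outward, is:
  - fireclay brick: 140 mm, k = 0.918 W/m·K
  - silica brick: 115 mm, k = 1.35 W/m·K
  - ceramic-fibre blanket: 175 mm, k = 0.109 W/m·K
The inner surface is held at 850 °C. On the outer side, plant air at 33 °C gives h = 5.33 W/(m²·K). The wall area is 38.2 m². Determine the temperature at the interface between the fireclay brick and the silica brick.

Model the wall as resistances in series:
R_fireclay brick = L/(kA) = 0.14/(0.918×38.2) = 0.003992 K/W
R_silica brick = L/(kA) = 0.115/(1.35×38.2) = 0.00223 K/W
R_ceramic-fibre blanket = L/(kA) = 0.175/(0.109×38.2) = 0.04203 K/W
R_outer film = 1/(h_o·A) = 1/(5.33×38.2) = 0.004911 K/W
R_total = 0.05316 K/W;  Q = ΔT/R_total = 817/0.05316 = 15370 W
T_interface = T_inner − Q·ΣR(inner→interface) = 850 − 15400×0.003992

T ≈ 789 °C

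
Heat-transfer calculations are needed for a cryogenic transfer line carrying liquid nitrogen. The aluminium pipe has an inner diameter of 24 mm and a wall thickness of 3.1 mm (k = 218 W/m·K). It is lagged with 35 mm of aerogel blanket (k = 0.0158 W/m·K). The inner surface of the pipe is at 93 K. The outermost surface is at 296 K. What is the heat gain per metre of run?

Per-layer cylindrical resistances, series-summed:
R_aluminium pipe wall = ln(15.1/12)/(2π×218×1) = 1.678×10^-4 K/W
R_aerogel blanket = ln(50.1/15.1)/(2π×0.0158×1) = 12.08 K/W
R_total = 12.08 K/W
Q = ΔT/R_total = 203/12.08

q′ ≈ 16.8 W/m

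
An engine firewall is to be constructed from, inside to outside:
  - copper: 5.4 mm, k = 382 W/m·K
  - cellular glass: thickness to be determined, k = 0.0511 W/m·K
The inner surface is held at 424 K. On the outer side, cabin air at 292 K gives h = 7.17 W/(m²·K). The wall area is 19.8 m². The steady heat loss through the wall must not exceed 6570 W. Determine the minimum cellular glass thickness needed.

L ≈ 13.2 mm

Series thermal resistances:
R_copper = L/(kA) = 0.0054/(382×19.8) = 7.139×10^-7 K/W
R_outer film = 1/(h_o·A) = 1/(7.17×19.8) = 0.007044 K/W
Sum of the known resistances R_other = 0.007045 K/W
Required total resistance R_tot = ΔT/Q_allow = 132/6570 = 0.02009 K/W
R_cellular glass = R_tot − R_other = 0.01305 K/W
L = R·k·A = 0.01305×0.0511×19.8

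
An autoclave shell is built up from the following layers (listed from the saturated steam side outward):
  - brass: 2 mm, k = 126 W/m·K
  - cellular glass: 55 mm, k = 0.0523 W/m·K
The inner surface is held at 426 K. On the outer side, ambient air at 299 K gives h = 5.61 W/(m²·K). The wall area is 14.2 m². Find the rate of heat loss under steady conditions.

Q ≈ 1470 W

Thermal resistances in series:
R_brass = L/(kA) = 0.002/(126×14.2) = 1.118×10^-6 K/W
R_cellular glass = L/(kA) = 0.055/(0.0523×14.2) = 0.07406 K/W
R_outer film = 1/(h_o·A) = 1/(5.61×14.2) = 0.01255 K/W
R_total = 0.08661 K/W
Q = ΔT / R_total = 127 / 0.08661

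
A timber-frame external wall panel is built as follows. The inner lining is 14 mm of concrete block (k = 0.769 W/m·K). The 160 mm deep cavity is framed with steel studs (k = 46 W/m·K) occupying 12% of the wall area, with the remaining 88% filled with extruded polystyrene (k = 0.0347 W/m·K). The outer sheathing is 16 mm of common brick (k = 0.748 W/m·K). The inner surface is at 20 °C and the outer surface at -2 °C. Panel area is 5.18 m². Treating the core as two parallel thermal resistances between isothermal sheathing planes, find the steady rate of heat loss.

Sheathing layers in series; stud and cavity paths in parallel between them.
R_inner = 0.014/(0.769×5.18) = 0.003515 K/W
R_stud  = 0.16/(46×0.12×5.18) = 0.005596 K/W
R_cav   = 0.16/(0.0347×0.88×5.18) = 1.012 K/W
1/R_core = 1/R_stud + 1/R_cav → R_core = 0.005565 K/W
R_outer = 0.016/(0.748×5.18) = 0.004129 K/W
R_total = 0.01321 K/W
Q = ΔT/R_total = 22/0.01321

Q ≈ 1670 W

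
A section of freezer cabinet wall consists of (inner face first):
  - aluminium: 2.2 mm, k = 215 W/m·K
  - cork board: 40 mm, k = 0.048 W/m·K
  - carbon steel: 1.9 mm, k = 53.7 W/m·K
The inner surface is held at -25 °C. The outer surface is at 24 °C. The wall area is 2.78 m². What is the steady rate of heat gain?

Series thermal resistances:
R_aluminium = L/(kA) = 0.0022/(215×2.78) = 3.681×10^-6 K/W
R_cork board = L/(kA) = 0.04/(0.048×2.78) = 0.2998 K/W
R_carbon steel = L/(kA) = 0.0019/(53.7×2.78) = 1.273×10^-5 K/W
R_total = 0.2998 K/W
Q = ΔT / R_total = 49 / 0.2998

Q ≈ 163 W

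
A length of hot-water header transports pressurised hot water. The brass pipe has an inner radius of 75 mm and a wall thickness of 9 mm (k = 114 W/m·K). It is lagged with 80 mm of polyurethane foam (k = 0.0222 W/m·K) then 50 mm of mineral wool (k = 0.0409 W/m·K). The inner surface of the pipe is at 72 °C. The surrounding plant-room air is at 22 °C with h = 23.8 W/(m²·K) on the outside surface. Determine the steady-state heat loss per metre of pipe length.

q′ ≈ 8.53 W/m

Cylindrical conduction, so R = ln(r₂/r₁)/(2πkL) per layer, in series:
R_brass pipe wall = ln(84/75)/(2π×114×1) = 1.582×10^-4 K/W
R_polyurethane foam = ln(164/84)/(2π×0.0222×1) = 4.797 K/W
R_mineral wool = ln(214/164)/(2π×0.0409×1) = 1.036 K/W
R_outer film = 1/(h_o·2πr_oL) = 1/(23.8×2π×0.214×1) = 0.03125 K/W
R_total = 5.863 K/W
Q = ΔT/R_total = 50/5.863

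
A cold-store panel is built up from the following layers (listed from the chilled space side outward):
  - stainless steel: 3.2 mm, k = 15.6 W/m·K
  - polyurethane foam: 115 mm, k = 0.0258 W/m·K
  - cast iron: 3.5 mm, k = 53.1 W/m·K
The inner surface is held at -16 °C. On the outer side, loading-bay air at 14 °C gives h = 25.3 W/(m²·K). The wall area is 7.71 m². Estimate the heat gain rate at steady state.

Q ≈ 51.4 W

Treating each layer as a thermal resistance in series:
R_stainless steel = L/(kA) = 0.0032/(15.6×7.71) = 2.661×10^-5 K/W
R_polyurethane foam = L/(kA) = 0.115/(0.0258×7.71) = 0.5781 K/W
R_cast iron = L/(kA) = 0.0035/(53.1×7.71) = 8.549×10^-6 K/W
R_outer film = 1/(h_o·A) = 1/(25.3×7.71) = 0.005127 K/W
R_total = 0.5833 K/W
Q = ΔT / R_total = 30 / 0.5833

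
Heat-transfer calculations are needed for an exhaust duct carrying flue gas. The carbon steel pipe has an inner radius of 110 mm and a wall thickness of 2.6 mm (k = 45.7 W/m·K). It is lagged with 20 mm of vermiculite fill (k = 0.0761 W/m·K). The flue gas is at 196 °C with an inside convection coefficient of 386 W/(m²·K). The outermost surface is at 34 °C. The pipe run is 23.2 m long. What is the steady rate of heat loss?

Q ≈ 10900 W

Cylindrical conduction, so R = ln(r₂/r₁)/(2πkL) per layer, in series:
R_inner film = 1/(h_i·2πr₁L) = 1/(386×2π×0.11×23.2) = 1.616×10^-4 K/W
R_carbon steel pipe wall = ln(112.6/110)/(2π×45.7×23.2) = 3.507×10^-6 K/W
R_vermiculite fill = ln(132.6/112.6)/(2π×0.0761×23.2) = 0.01474 K/W
R_total = 0.0149 K/W
Q = ΔT/R_total = 162/0.0149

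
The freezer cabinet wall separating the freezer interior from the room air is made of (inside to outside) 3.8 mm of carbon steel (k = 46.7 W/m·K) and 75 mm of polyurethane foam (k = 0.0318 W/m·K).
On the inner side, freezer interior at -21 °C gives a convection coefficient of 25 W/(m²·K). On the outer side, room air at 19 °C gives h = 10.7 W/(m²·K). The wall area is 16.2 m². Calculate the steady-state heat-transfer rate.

Model the wall as resistances in series:
R_inner film = 1/(h_i·A) = 1/(25×16.2) = 0.002469 K/W
R_carbon steel = L/(kA) = 0.0038/(46.7×16.2) = 5.023×10^-6 K/W
R_polyurethane foam = L/(kA) = 0.075/(0.0318×16.2) = 0.1456 K/W
R_outer film = 1/(h_o·A) = 1/(10.7×16.2) = 0.005769 K/W
R_total = 0.1538 K/W
Q = ΔT / R_total = 40 / 0.1538

Q ≈ 260 W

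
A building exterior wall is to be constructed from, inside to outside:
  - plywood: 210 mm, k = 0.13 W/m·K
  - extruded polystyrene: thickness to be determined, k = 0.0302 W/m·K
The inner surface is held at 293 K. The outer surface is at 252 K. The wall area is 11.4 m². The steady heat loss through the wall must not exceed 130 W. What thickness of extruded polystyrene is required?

L ≈ 59.8 mm

Model the wall as resistances in series:
R_plywood = L/(kA) = 0.21/(0.13×11.4) = 0.1417 K/W
Sum of the known resistances R_other = 0.1417 K/W
Required total resistance R_tot = ΔT/Q_allow = 41/130 = 0.3154 K/W
R_extruded polystyrene = R_tot − R_other = 0.1737 K/W
L = R·k·A = 0.1737×0.0302×11.4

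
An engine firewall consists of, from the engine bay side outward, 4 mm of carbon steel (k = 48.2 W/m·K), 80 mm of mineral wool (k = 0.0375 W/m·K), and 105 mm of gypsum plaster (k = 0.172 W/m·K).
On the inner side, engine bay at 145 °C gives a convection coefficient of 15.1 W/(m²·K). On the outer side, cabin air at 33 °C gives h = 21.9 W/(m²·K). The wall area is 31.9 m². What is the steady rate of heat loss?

Q ≈ 1250 W

Using the resistance-network approach (series):
R_inner film = 1/(h_i·A) = 1/(15.1×31.9) = 0.002076 K/W
R_carbon steel = L/(kA) = 0.004/(48.2×31.9) = 2.601×10^-6 K/W
R_mineral wool = L/(kA) = 0.08/(0.0375×31.9) = 0.06688 K/W
R_gypsum plaster = L/(kA) = 0.105/(0.172×31.9) = 0.01914 K/W
R_outer film = 1/(h_o·A) = 1/(21.9×31.9) = 0.001431 K/W
R_total = 0.08952 K/W
Q = ΔT / R_total = 112 / 0.08952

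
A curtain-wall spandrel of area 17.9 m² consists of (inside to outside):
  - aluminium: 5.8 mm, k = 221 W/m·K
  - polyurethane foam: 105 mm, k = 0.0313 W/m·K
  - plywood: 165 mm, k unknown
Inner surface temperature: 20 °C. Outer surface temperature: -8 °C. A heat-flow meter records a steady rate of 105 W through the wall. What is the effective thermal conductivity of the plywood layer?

k ≈ 0.116 W/(m·K)

Using the resistance-network approach (series):
R_aluminium = L/(kA) = 0.0058/(221×17.9) = 1.466×10^-6 K/W
R_polyurethane foam = L/(kA) = 0.105/(0.0313×17.9) = 0.1874 K/W
Sum of known resistances R_other = 0.1874 K/W
Total R = ΔT/Q = 28/105 = 0.2667 K/W
R_plywood = R_total − R_other = 0.07926 K/W
k = L/(R·A) = 0.165/(0.07926×17.9)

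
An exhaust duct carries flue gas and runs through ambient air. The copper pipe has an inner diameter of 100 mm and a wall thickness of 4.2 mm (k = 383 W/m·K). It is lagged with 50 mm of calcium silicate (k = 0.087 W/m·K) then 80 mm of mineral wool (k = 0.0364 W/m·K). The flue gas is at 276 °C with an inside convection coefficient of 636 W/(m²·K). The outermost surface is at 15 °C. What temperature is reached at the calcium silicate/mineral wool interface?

Treating each annulus and film as a series resistance:
R_inner film = 1/(h_i·2πr₁L) = 1/(636×2π×0.05×1) = 0.005005 K/W
R_copper pipe wall = ln(54.2/50)/(2π×383×1) = 3.352×10^-5 K/W
R_calcium silicate = ln(104.2/54.2)/(2π×0.087×1) = 1.196 K/W
R_mineral wool = ln(184.2/104.2)/(2π×0.0364×1) = 2.491 K/W
R_total = 3.692 K/W
Q = ΔT/R_total = 261/3.692
Q = 70.7 W/m
T_interface = T_inner − Q·ΣR(inner→interface) = 276 − 70.7×1.201

T ≈ 191 °C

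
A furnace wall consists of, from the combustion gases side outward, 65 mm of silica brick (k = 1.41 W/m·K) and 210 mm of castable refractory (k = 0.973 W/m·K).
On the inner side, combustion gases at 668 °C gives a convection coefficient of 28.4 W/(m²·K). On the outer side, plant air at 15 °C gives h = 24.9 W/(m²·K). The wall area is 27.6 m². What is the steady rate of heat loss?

Q ≈ 53400 W

Thermal resistances in series:
R_inner film = 1/(h_i·A) = 1/(28.4×27.6) = 0.001276 K/W
R_silica brick = L/(kA) = 0.065/(1.41×27.6) = 0.00167 K/W
R_castable refractory = L/(kA) = 0.21/(0.973×27.6) = 0.00782 K/W
R_outer film = 1/(h_o·A) = 1/(24.9×27.6) = 0.001455 K/W
R_total = 0.01222 K/W
Q = ΔT / R_total = 653 / 0.01222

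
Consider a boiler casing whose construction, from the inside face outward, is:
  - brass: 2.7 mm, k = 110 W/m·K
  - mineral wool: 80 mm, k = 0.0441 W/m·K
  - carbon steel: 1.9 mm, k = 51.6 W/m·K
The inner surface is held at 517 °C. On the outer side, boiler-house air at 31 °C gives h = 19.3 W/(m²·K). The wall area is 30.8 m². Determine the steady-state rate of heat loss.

Q ≈ 8020 W

Model the wall as resistances in series:
R_brass = L/(kA) = 0.0027/(110×30.8) = 7.969×10^-7 K/W
R_mineral wool = L/(kA) = 0.08/(0.0441×30.8) = 0.0589 K/W
R_carbon steel = L/(kA) = 0.0019/(51.6×30.8) = 1.196×10^-6 K/W
R_outer film = 1/(h_o·A) = 1/(19.3×30.8) = 0.001682 K/W
R_total = 0.06058 K/W
Q = ΔT / R_total = 486 / 0.06058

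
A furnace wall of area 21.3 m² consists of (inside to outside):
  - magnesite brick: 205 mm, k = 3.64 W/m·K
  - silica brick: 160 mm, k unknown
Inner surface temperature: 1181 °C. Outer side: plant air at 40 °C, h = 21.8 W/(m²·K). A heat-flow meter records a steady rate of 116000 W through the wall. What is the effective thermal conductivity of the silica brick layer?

k ≈ 1.49 W/(m·K)

Series thermal resistances:
R_magnesite brick = L/(kA) = 0.205/(3.64×21.3) = 0.002644 K/W
R_outer film = 1/(h_o·A) = 1/(21.8×21.3) = 0.002154 K/W
Sum of known resistances R_other = 0.004798 K/W
Total R = ΔT/Q = 1141/116000 = 0.009836 K/W
R_silica brick = R_total − R_other = 0.005039 K/W
k = L/(R·A) = 0.16/(0.005039×21.3)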